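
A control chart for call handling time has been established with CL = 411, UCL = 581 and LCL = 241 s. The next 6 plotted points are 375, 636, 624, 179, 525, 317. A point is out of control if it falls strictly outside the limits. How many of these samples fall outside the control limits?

Compare each point to [241, 581]: sample 2 = 636 > UCL; sample 3 = 624 > UCL; sample 4 = 179 < LCL.

3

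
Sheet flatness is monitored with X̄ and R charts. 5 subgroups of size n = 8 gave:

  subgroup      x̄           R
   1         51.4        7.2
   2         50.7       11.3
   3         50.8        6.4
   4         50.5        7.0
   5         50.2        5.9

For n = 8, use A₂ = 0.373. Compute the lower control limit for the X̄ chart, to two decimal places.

47.90

X̄̄ = (51.4 + 50.7 + 50.8 + 50.5 + 50.2) / 5 = 253.6000 / 5 = 50.7200
R̄ = (7.2 + 11.3 + 6.4 + 7.0 + 5.9) / 5 = 37.8000 / 5 = 7.5600
LCL = X̄̄ − A₂·R̄ = 50.7200 − 0.373 × 7.5600 = 47.9001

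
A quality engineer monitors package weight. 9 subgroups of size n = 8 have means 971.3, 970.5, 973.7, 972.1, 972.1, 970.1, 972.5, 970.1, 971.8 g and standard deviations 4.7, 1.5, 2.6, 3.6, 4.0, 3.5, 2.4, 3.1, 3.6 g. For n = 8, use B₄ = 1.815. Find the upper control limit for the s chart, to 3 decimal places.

5.848

s̄ = (4.7 + 1.5 + 2.6 + 3.6 + 4.0 + 3.5 + 2.4 + 3.1 + 3.6) / 9 = 3.2222
UCL_s = B₄·s̄ = 1.815 × 3.2222 = 5.8483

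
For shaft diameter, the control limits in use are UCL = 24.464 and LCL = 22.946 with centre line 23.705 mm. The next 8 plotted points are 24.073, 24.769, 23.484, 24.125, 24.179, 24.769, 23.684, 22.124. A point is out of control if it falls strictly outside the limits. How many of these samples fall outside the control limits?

Compare each point to [22.946, 24.464]: sample 2 = 24.769 > UCL; sample 6 = 24.769 > UCL; sample 8 = 22.124 < LCL.

3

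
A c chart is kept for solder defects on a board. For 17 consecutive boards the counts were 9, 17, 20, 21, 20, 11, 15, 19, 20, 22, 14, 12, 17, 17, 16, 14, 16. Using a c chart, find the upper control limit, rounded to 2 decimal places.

28.65

c̄ = (9 + 17 + 20 + 21 + 20 + 11 + 15 + 19 + 20 + 22 + 14 + 12 + 17 + 17 + 16 + 14 + 16) / 17 = 280 / 17 = 16.4706
UCL = c̄ + 3√c̄ = 16.4706 + 3 × √16.4706 = 16.4706 + 3 × 4.0584 = 28.6458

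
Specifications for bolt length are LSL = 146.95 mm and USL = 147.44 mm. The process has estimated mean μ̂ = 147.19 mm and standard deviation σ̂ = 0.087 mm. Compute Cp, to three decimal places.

Cp = (USL − LSL) / (6σ̂) = (147.44 − 146.95) / (6 × 0.087) = 0.4900 / 0.5220 = 0.9387

0.939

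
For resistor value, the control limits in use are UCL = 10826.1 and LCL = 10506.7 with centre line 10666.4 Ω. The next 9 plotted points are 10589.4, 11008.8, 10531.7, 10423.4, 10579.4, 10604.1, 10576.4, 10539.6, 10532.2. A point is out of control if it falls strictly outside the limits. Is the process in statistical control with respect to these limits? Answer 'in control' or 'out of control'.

Compare each point to [10506.7, 10826.1]: sample 2 = 11008.8 > UCL; sample 4 = 10423.4 < LCL.

out of control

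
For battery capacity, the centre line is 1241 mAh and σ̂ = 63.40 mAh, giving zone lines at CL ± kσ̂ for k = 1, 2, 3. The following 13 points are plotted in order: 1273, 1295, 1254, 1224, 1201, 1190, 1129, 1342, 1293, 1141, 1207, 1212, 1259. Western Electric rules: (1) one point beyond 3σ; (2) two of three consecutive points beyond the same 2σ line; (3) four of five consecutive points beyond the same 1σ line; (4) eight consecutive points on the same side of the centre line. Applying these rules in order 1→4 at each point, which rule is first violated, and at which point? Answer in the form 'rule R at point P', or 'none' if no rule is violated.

Zone of each point (C = within 1σ̂, B = 1σ̂–2σ̂, A = 2σ̂–3σ̂, * = beyond 3σ̂; sign = side of CL): 1:+C, 2:+C, 3:+C, 4:-C, 5:-C, 6:-C, 7:-B, 8:+B, 9:+C, 10:-B, 11:-C, 12:-C, 13:+C
No rule fires across all 13 points.

none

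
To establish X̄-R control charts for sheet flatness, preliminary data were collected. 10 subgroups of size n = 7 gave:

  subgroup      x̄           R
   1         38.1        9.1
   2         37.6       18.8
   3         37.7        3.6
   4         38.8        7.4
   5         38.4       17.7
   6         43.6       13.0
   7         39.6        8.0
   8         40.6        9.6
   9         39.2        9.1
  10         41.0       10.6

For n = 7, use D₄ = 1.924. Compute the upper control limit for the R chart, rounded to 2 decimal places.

R̄ = (9.1 + 18.8 + 3.6 + 7.4 + 17.7 + 13.0 + 8.0 + 9.6 + 9.1 + 10.6) / 10 = 106.9000 / 10 = 10.6900
UCL_R = D₄·R̄ = 1.924 × 10.6900 = 20.5676

20.57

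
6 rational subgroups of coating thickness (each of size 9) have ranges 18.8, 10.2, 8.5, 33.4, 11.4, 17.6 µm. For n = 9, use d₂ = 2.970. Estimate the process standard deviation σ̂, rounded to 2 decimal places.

5.61

R̄ = (18.8 + 10.2 + 8.5 + 33.4 + 11.4 + 17.6) / 6 = 16.6500
σ̂ = R̄ / d₂ = 16.6500 / 2.970 = 5.6061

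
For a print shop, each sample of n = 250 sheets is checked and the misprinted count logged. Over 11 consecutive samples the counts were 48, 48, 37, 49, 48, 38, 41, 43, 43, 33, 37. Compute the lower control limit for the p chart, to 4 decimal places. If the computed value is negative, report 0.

p̄ = Σdᵢ / (k·n) = 465 / (11 × 250) = 0.16909
LCL = p̄ − 3·√(p̄(1−p̄)/n) = 0.16909 − 3 × 0.02371 = 0.09797

0.0980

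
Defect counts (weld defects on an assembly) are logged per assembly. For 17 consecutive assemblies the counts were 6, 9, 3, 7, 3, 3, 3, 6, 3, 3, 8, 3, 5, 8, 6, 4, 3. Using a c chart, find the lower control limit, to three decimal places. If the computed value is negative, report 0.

c̄ = (6 + 9 + 3 + 7 + 3 + 3 + 3 + 6 + 3 + 3 + 8 + 3 + 5 + 8 + 6 + 4 + 3) / 17 = 83 / 17 = 4.8824
LCL = c̄ − 3√c̄ = 4.8824 − 3 × 2.2096 = -1.7465 → 0 (cannot be negative)

0.000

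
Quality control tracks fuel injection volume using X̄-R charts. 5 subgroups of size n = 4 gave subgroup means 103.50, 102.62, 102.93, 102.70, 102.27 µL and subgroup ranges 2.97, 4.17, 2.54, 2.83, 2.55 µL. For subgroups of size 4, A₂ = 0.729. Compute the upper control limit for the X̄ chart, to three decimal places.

X̄̄ = (103.50 + 102.62 + 102.93 + 102.70 + 102.27) / 5 = 514.0200 / 5 = 102.8040
R̄ = (2.97 + 4.17 + 2.54 + 2.83 + 2.55) / 5 = 15.0600 / 5 = 3.0120
UCL = X̄̄ + A₂·R̄ = 102.8040 + 0.729 × 3.0120 = 104.9997

105.000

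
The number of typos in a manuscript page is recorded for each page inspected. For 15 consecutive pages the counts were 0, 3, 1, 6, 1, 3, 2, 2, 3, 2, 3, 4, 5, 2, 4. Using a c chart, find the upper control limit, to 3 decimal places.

7.693

c̄ = (0 + 3 + 1 + 6 + 1 + 3 + 2 + 2 + 3 + 2 + 3 + 4 + 5 + 2 + 4) / 15 = 41 / 15 = 2.7333
UCL = c̄ + 3√c̄ = 2.7333 + 3 × √2.7333 = 2.7333 + 3 × 1.6533 = 7.6932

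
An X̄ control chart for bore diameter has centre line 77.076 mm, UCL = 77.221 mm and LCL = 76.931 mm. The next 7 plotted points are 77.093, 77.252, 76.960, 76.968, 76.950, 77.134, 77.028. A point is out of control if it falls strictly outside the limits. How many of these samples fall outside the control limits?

Compare each point to [76.931, 77.221]: sample 2 = 77.252 > UCL.

1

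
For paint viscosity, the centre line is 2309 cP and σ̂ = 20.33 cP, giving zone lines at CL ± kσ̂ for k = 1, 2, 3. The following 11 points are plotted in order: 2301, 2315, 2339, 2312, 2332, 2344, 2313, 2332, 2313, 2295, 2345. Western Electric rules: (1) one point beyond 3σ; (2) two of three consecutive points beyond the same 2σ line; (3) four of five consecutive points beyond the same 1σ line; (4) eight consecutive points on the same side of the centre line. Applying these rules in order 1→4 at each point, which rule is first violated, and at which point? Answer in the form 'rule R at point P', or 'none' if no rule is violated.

rule 4 at point 9

Zone of each point (C = within 1σ̂, B = 1σ̂–2σ̂, A = 2σ̂–3σ̂, * = beyond 3σ̂; sign = side of CL): 1:-C, 2:+C, 3:+B, 4:+C, 5:+B, 6:+B, 7:+C, 8:+B, 9:+C, 10:-C, 11:+B
Rule 4 (eight consecutive points on the same side of the centre line) is satisfied at point 9.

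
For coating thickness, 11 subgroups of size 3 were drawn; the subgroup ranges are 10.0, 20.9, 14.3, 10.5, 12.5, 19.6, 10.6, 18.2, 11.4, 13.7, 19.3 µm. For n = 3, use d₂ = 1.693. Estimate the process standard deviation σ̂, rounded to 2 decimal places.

8.65

R̄ = (10.0 + 20.9 + 14.3 + 10.5 + 12.5 + 19.6 + 10.6 + 18.2 + 11.4 + 13.7 + 19.3) / 11 = 14.6364
σ̂ = R̄ / d₂ = 14.6364 / 1.693 = 8.6452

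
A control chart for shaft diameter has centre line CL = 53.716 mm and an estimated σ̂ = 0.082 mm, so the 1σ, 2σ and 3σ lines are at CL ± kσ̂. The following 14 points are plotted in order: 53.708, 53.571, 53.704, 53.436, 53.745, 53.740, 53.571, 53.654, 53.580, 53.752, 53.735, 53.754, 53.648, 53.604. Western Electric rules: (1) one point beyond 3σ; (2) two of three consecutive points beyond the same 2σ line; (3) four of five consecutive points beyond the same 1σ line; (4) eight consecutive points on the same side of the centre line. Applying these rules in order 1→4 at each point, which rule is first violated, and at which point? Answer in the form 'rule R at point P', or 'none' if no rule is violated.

Zone of each point (C = within 1σ̂, B = 1σ̂–2σ̂, A = 2σ̂–3σ̂, * = beyond 3σ̂; sign = side of CL): 1:-C, 2:-B, 3:-C, 4:-*, 5:+C, 6:+C, 7:-B, 8:-C, 9:-B, 10:+C, 11:+C, 12:+C, 13:-C, 14:-B
Rule 1 (one point beyond the 3σ limits) is satisfied at point 4.

rule 1 at point 4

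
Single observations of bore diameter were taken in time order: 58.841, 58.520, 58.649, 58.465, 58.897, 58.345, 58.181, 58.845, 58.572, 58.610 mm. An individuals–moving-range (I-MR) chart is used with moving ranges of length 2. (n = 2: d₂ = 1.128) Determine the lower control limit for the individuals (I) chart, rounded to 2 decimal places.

X̄ = (58.841 + 58.520 + 58.649 + 58.465 + 58.897 + 58.345 + 58.181 + 58.845 + 58.572 + 58.610) / 10 = 58.5925
Moving ranges: 0.321, 0.129, 0.184, 0.432, 0.552, 0.164, 0.664, 0.273, 0.038; M̄R̄ = 2.7570 / 9 = 0.3063
LCL = X̄ − 3·M̄R̄/d₂ = 58.5925 − 3 × 0.3063 / 1.128 = 57.7778

57.78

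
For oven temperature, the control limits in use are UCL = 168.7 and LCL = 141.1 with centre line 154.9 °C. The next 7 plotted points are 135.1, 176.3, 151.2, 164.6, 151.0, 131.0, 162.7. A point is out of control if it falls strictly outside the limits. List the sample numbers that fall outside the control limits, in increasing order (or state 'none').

Compare each point to [141.1, 168.7]: sample 1 = 135.1 < LCL; sample 2 = 176.3 > UCL; sample 6 = 131.0 < LCL.

1, 2, 6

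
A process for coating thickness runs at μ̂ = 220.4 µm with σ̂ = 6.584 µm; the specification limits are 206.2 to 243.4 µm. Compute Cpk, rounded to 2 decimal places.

0.72

Cpu = (USL − μ̂) / (3σ̂) = (243.4 − 220.4) / (3 × 6.584) = 1.1644; Cpl = (μ̂ − LSL) / (3σ̂) = (220.4 − 206.2) / (3 × 6.584) = 0.7189; Cpk = min(Cpu, Cpl) = 0.7189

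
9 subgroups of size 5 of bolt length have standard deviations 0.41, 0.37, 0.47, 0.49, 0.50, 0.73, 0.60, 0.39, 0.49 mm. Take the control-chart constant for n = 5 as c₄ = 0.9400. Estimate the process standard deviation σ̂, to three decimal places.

0.526

s̄ = (0.41 + 0.37 + 0.47 + 0.49 + 0.50 + 0.73 + 0.60 + 0.39 + 0.49) / 9 = 0.4944
σ̂ = s̄ / c₄ = 0.4944 / 0.9400 = 0.5260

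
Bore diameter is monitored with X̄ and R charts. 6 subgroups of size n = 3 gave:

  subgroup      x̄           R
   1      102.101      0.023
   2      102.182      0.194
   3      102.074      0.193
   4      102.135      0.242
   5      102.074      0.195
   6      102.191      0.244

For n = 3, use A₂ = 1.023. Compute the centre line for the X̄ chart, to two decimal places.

X̄̄ = (102.101 + 102.182 + 102.074 + 102.135 + 102.074 + 102.191) / 6 = 612.7570 / 6 = 102.1262
CL = X̄̄ = 102.1262

102.13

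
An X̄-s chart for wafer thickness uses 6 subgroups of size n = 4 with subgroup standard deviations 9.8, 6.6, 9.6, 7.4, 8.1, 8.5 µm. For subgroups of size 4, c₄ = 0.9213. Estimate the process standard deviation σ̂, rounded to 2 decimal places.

s̄ = (9.8 + 6.6 + 9.6 + 7.4 + 8.1 + 8.5) / 6 = 8.3333
σ̂ = s̄ / c₄ = 8.3333 / 0.9213 = 9.0452

9.05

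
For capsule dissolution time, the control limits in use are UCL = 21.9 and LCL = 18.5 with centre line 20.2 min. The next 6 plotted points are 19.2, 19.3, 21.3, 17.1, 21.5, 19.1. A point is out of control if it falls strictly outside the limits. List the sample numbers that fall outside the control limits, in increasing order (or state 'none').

Compare each point to [18.5, 21.9]: sample 4 = 17.1 < LCL.

4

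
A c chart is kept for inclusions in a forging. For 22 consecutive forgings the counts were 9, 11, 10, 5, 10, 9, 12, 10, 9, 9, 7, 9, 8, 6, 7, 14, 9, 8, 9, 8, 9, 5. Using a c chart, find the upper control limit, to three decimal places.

c̄ = (9 + 11 + 10 + 5 + 10 + 9 + 12 + 10 + 9 + 9 + 7 + 9 + 8 + 6 + 7 + 14 + 9 + 8 + 9 + 8 + 9 + 5) / 22 = 193 / 22 = 8.7727
UCL = c̄ + 3√c̄ = 8.7727 + 3 × √8.7727 = 8.7727 + 3 × 2.9619 = 17.6584

17.658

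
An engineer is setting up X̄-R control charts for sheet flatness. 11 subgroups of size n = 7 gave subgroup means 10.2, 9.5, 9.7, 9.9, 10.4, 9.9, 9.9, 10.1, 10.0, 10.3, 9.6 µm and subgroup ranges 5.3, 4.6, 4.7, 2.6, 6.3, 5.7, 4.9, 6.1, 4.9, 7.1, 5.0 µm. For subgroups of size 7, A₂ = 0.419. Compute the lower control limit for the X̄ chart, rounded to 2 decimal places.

7.78

X̄̄ = (10.2 + 9.5 + 9.7 + 9.9 + 10.4 + 9.9 + 9.9 + 10.1 + 10.0 + 10.3 + 9.6) / 11 = 109.5000 / 11 = 9.9545
R̄ = (5.3 + 4.6 + 4.7 + 2.6 + 6.3 + 5.7 + 4.9 + 6.1 + 4.9 + 7.1 + 5.0) / 11 = 57.2000 / 11 = 5.2000
LCL = X̄̄ − A₂·R̄ = 9.9545 − 0.419 × 5.2000 = 7.7757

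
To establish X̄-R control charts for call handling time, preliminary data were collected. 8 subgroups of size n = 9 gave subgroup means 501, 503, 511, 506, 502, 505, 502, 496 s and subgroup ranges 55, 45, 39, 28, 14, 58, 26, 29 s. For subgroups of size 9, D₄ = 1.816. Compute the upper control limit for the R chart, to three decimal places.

66.738

R̄ = (55 + 45 + 39 + 28 + 14 + 58 + 26 + 29) / 8 = 294.0000 / 8 = 36.7500
UCL_R = D₄·R̄ = 1.816 × 36.7500 = 66.7380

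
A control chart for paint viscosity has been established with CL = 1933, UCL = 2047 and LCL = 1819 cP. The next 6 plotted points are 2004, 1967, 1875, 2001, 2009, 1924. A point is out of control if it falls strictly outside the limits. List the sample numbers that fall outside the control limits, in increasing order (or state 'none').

none

All 6 points lie within [1819, 2047].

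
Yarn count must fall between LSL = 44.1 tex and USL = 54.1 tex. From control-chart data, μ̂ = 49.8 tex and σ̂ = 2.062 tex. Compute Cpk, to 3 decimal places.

Cpu = (USL − μ̂) / (3σ̂) = (54.1 − 49.8) / (3 × 2.062) = 0.6951; Cpl = (μ̂ − LSL) / (3σ̂) = (49.8 − 44.1) / (3 × 2.062) = 0.9214; Cpk = min(Cpu, Cpl) = 0.6951

0.695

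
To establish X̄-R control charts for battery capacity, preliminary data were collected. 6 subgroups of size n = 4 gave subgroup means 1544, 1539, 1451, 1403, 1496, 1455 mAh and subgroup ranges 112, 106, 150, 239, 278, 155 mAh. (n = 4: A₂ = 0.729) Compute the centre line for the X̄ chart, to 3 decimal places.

1481.333

X̄̄ = (1544 + 1539 + 1451 + 1403 + 1496 + 1455) / 6 = 8888.0000 / 6 = 1481.3333
CL = X̄̄ = 1481.3333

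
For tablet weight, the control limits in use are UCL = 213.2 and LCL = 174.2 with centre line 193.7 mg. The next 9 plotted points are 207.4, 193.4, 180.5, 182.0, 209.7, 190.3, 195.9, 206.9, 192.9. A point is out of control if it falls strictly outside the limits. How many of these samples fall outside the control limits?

0

All 9 points lie within [174.2, 213.2].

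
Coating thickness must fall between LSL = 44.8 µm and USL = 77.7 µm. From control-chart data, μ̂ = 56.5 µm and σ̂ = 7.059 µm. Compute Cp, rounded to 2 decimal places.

0.78

Cp = (USL − LSL) / (6σ̂) = (77.7 − 44.8) / (6 × 7.059) = 32.9000 / 42.3540 = 0.7768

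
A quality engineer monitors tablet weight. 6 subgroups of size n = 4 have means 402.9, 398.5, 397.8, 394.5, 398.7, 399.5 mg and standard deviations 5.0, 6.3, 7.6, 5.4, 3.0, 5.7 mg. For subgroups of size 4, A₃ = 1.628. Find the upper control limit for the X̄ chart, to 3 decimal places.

407.604

X̄̄ = (402.9 + 398.5 + 397.8 + 394.5 + 398.7 + 399.5) / 6 = 398.6500
s̄ = (5.0 + 6.3 + 7.6 + 5.4 + 3.0 + 5.7) / 6 = 5.5000
UCL = X̄̄ + A₃·s̄ = 398.6500 + 1.628 × 5.5000 = 407.6040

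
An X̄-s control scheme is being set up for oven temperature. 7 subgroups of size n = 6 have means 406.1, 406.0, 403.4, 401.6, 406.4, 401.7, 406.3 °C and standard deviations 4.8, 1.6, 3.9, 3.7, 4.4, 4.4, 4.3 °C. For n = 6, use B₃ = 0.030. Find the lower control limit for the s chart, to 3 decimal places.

s̄ = (4.8 + 1.6 + 3.9 + 3.7 + 4.4 + 4.4 + 4.3) / 7 = 3.8714
LCL_s = B₃·s̄ = 0.030 × 3.8714 = 0.1161

0.116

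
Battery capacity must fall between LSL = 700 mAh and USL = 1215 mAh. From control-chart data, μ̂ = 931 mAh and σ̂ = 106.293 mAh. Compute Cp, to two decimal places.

Cp = (USL − LSL) / (6σ̂) = (1215 − 700) / (6 × 106.293) = 515.0000 / 637.7580 = 0.8075

0.81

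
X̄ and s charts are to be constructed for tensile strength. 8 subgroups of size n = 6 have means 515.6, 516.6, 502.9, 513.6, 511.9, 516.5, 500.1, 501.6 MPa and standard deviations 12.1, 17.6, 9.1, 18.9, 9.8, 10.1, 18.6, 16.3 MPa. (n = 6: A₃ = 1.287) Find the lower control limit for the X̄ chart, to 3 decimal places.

X̄̄ = (515.6 + 516.6 + 502.9 + 513.6 + 511.9 + 516.5 + 500.1 + 501.6) / 8 = 509.8500
s̄ = (12.1 + 17.6 + 9.1 + 18.9 + 9.8 + 10.1 + 18.6 + 16.3) / 8 = 14.0625
LCL = X̄̄ − A₃·s̄ = 509.8500 − 1.287 × 14.0625 = 491.7516

491.752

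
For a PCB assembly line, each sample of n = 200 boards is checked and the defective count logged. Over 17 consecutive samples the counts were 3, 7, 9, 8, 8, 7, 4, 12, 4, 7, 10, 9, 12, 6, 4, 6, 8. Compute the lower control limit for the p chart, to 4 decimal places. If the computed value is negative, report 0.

0.0000

p̄ = Σdᵢ / (k·n) = 124 / (17 × 200) = 0.03647
LCL = p̄ − 3·√(p̄(1−p̄)/n) = 0.03647 − 3 × 0.01326 = -0.00330 → 0 (negative, so LCL = 0)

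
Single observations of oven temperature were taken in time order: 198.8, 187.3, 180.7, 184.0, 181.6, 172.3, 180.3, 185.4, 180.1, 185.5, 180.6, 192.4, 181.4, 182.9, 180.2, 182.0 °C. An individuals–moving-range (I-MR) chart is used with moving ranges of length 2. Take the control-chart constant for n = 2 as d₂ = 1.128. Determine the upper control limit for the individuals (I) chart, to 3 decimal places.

X̄ = (198.8 + 187.3 + 180.7 + 184.0 + 181.6 + 172.3 + 180.3 + 185.4 + 180.1 + 185.5 + 180.6 + 192.4 + 181.4 + 182.9 + 180.2 + 182.0) / 16 = 183.4688
Moving ranges: 11.5, 6.6, 3.3, 2.4, 9.3, 8.0, 5.1, 5.3, 5.4, 4.9, 11.8, 11.0, 1.5, 2.7, 1.8; M̄R̄ = 90.6000 / 15 = 6.0400
UCL = X̄ + 3·M̄R̄/d₂ = 183.4688 + 3 × 6.0400 / 1.128 = 199.5326

199.533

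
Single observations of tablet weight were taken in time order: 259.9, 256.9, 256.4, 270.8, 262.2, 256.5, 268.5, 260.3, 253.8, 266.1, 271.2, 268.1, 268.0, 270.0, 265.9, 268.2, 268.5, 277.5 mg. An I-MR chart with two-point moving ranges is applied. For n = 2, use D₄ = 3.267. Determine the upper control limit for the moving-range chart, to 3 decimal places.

Moving ranges: 3.0, 0.5, 14.4, 8.6, 5.7, 12.0, 8.2, 6.5, 12.3, 5.1, 3.1, 0.1, 2.0, 4.1, 2.3, 0.3, 9.0; M̄R̄ = 97.2000 / 17 = 5.7176
UCL_MR = D₄·M̄R̄ = 3.267 × 5.7176 = 18.6796

18.680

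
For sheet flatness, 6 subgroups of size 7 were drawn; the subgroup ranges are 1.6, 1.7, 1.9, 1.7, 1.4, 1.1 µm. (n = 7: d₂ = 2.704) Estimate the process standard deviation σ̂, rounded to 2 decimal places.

R̄ = (1.6 + 1.7 + 1.9 + 1.7 + 1.4 + 1.1) / 6 = 1.5667
σ̂ = R̄ / d₂ = 1.5667 / 2.704 = 0.5794

0.58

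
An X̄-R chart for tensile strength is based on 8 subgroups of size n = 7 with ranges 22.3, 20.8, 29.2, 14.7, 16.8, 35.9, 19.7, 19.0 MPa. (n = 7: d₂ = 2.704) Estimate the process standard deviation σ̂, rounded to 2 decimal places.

8.25

R̄ = (22.3 + 20.8 + 29.2 + 14.7 + 16.8 + 35.9 + 19.7 + 19.0) / 8 = 22.3000
σ̂ = R̄ / d₂ = 22.3000 / 2.704 = 8.2470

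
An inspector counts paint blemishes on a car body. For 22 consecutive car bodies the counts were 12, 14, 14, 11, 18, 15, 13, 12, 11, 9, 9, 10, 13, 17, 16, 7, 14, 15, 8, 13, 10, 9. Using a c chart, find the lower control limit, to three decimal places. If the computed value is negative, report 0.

c̄ = (12 + 14 + 14 + 11 + 18 + 15 + 13 + 12 + 11 + 9 + 9 + 10 + 13 + 17 + 16 + 7 + 14 + 15 + 8 + 13 + 10 + 9) / 22 = 270 / 22 = 12.2727
LCL = c̄ − 3√c̄ = 12.2727 − 3 × 3.5032 = 1.7630

1.763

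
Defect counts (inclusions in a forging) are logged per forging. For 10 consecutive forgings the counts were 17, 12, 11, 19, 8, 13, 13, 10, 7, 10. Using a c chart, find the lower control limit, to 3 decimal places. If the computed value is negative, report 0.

1.608

c̄ = (17 + 12 + 11 + 19 + 8 + 13 + 13 + 10 + 7 + 10) / 10 = 120 / 10 = 12.0000
LCL = c̄ − 3√c̄ = 12.0000 − 3 × 3.4641 = 1.6077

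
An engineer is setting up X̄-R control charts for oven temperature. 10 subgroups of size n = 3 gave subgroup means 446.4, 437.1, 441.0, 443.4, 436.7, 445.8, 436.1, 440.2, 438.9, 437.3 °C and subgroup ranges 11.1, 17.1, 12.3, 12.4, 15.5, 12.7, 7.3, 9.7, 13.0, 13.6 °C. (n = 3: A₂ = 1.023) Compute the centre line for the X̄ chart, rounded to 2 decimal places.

440.29

X̄̄ = (446.4 + 437.1 + 441.0 + 443.4 + 436.7 + 445.8 + 436.1 + 440.2 + 438.9 + 437.3) / 10 = 4402.9000 / 10 = 440.2900
CL = X̄̄ = 440.2900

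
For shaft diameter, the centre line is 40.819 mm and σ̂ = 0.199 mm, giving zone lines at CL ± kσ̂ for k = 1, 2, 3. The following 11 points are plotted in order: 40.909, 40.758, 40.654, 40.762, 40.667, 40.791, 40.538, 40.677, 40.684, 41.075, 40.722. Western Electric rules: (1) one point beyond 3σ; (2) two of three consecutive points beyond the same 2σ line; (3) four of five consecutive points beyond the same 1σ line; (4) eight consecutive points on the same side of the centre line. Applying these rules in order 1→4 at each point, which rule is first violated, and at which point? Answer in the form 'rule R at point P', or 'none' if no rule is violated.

rule 4 at point 9

Zone of each point (C = within 1σ̂, B = 1σ̂–2σ̂, A = 2σ̂–3σ̂, * = beyond 3σ̂; sign = side of CL): 1:+C, 2:-C, 3:-C, 4:-C, 5:-C, 6:-C, 7:-B, 8:-C, 9:-C, 10:+B, 11:-C
Rule 4 (eight consecutive points on the same side of the centre line) is satisfied at point 9.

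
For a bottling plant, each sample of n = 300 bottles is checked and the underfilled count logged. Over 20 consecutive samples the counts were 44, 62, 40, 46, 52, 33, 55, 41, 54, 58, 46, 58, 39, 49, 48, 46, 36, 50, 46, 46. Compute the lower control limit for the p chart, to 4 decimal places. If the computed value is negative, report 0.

0.0950

p̄ = Σdᵢ / (k·n) = 949 / (20 × 300) = 0.15817
LCL = p̄ − 3·√(p̄(1−p̄)/n) = 0.15817 − 3 × 0.02107 = 0.09496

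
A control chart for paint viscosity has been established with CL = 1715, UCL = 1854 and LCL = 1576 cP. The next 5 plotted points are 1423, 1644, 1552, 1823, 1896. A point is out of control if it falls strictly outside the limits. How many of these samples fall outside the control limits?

3

Compare each point to [1576, 1854]: sample 1 = 1423 < LCL; sample 3 = 1552 < LCL; sample 5 = 1896 > UCL.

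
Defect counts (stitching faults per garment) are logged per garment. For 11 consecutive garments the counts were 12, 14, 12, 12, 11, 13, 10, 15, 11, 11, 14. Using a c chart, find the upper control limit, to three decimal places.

c̄ = (12 + 14 + 12 + 12 + 11 + 13 + 10 + 15 + 11 + 11 + 14) / 11 = 135 / 11 = 12.2727
UCL = c̄ + 3√c̄ = 12.2727 + 3 × √12.2727 = 12.2727 + 3 × 3.5032 = 22.7825

22.782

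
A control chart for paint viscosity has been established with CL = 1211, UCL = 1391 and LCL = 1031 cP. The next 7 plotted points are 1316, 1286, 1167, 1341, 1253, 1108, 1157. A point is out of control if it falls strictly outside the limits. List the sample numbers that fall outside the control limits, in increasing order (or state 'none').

none

All 7 points lie within [1031, 1391].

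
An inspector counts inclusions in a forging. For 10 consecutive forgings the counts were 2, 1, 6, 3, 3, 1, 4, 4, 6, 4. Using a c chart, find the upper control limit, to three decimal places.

c̄ = (2 + 1 + 6 + 3 + 3 + 1 + 4 + 4 + 6 + 4) / 10 = 34 / 10 = 3.4000
UCL = c̄ + 3√c̄ = 3.4000 + 3 × √3.4000 = 3.4000 + 3 × 1.8439 = 8.9317

8.932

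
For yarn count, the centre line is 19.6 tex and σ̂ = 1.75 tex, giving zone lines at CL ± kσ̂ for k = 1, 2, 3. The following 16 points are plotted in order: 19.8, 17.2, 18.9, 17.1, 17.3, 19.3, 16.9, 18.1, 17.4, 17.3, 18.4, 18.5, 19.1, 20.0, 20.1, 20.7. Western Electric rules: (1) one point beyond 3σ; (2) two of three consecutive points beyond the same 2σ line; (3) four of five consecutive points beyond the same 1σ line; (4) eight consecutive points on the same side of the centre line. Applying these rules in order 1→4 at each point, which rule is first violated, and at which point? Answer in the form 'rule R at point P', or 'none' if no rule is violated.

Zone of each point (C = within 1σ̂, B = 1σ̂–2σ̂, A = 2σ̂–3σ̂, * = beyond 3σ̂; sign = side of CL): 1:+C, 2:-B, 3:-C, 4:-B, 5:-B, 6:-C, 7:-B, 8:-C, 9:-B, 10:-B, 11:-C, 12:-C, 13:-C, 14:+C, 15:+C, 16:+C
Rule 4 (eight consecutive points on the same side of the centre line) is satisfied at point 9.

rule 4 at point 9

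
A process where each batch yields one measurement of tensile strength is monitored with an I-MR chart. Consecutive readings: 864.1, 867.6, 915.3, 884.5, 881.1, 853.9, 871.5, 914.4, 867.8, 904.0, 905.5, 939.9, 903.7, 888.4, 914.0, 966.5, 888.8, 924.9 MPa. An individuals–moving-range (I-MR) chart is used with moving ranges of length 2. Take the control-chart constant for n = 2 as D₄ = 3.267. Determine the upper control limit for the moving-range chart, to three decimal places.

102.853

Moving ranges: 3.5, 47.7, 30.8, 3.4, 27.2, 17.6, 42.9, 46.6, 36.2, 1.5, 34.4, 36.2, 15.3, 25.6, 52.5, 77.7, 36.1; M̄R̄ = 535.2000 / 17 = 31.4824
UCL_MR = D₄·M̄R̄ = 3.267 × 31.4824 = 102.8528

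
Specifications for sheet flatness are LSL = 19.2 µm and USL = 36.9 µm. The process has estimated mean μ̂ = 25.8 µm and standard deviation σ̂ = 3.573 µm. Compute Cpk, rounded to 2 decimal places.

0.62

Cpu = (USL − μ̂) / (3σ̂) = (36.9 − 25.8) / (3 × 3.573) = 1.0355; Cpl = (μ̂ − LSL) / (3σ̂) = (25.8 − 19.2) / (3 × 3.573) = 0.6157; Cpk = min(Cpu, Cpl) = 0.6157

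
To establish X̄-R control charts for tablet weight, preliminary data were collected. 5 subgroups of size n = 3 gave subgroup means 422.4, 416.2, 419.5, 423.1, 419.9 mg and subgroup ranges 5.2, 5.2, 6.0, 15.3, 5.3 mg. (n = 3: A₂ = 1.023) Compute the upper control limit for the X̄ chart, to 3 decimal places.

X̄̄ = (422.4 + 416.2 + 419.5 + 423.1 + 419.9) / 5 = 2101.1000 / 5 = 420.2200
R̄ = (5.2 + 5.2 + 6.0 + 15.3 + 5.3) / 5 = 37.0000 / 5 = 7.4000
UCL = X̄̄ + A₂·R̄ = 420.2200 + 1.023 × 7.4000 = 427.7902

427.790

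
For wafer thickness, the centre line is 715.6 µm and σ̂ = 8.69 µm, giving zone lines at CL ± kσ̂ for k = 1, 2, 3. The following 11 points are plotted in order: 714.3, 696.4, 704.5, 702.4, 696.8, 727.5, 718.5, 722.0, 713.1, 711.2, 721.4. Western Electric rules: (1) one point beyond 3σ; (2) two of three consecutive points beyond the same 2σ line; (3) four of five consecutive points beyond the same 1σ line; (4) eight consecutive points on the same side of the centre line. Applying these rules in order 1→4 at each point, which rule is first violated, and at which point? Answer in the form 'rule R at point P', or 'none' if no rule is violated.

rule 3 at point 5

Zone of each point (C = within 1σ̂, B = 1σ̂–2σ̂, A = 2σ̂–3σ̂, * = beyond 3σ̂; sign = side of CL): 1:-C, 2:-A, 3:-B, 4:-B, 5:-A, 6:+B, 7:+C, 8:+C, 9:-C, 10:-C, 11:+C
Rule 3 (four of five consecutive points beyond the same 1σ limit) is satisfied at point 5.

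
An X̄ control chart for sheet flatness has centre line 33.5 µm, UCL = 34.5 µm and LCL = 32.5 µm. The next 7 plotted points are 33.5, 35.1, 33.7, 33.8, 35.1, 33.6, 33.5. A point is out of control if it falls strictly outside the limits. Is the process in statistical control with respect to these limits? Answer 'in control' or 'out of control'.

Compare each point to [32.5, 34.5]: sample 2 = 35.1 > UCL; sample 5 = 35.1 > UCL.

out of control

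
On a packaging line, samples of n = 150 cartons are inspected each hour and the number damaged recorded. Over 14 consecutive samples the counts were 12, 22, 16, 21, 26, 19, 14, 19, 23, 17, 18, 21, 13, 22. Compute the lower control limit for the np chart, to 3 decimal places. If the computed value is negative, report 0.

6.624

p̄ = Σdᵢ / (k·n) = 263 / (14 × 150) = 0.12524
LCL = np̄ − 3·√(np̄(1−p̄)) = 18.7857 − 3 × 4.0538 = 6.6244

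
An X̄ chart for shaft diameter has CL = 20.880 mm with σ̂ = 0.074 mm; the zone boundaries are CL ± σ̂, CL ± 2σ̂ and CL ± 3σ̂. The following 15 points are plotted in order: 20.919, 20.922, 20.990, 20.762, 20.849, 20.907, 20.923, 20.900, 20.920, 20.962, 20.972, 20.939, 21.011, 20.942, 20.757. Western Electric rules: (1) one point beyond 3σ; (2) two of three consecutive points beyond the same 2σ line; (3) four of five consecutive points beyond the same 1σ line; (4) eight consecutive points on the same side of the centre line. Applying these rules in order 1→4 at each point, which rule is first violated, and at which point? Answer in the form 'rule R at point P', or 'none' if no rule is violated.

Zone of each point (C = within 1σ̂, B = 1σ̂–2σ̂, A = 2σ̂–3σ̂, * = beyond 3σ̂; sign = side of CL): 1:+C, 2:+C, 3:+B, 4:-B, 5:-C, 6:+C, 7:+C, 8:+C, 9:+C, 10:+B, 11:+B, 12:+C, 13:+B, 14:+C, 15:-B
Rule 4 (eight consecutive points on the same side of the centre line) is satisfied at point 13.

rule 4 at point 13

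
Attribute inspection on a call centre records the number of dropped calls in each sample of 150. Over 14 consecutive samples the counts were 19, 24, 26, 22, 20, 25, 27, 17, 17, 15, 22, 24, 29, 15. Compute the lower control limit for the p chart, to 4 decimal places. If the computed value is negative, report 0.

p̄ = Σdᵢ / (k·n) = 302 / (14 × 150) = 0.14381
LCL = p̄ − 3·√(p̄(1−p̄)/n) = 0.14381 − 3 × 0.02865 = 0.05786

0.0579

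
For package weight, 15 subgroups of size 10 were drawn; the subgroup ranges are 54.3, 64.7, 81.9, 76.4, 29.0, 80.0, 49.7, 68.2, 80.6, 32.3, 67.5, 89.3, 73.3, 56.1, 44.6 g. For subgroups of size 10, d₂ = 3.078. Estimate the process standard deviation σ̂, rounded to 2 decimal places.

20.53

R̄ = (54.3 + 64.7 + 81.9 + 76.4 + 29.0 + 80.0 + 49.7 + 68.2 + 80.6 + 32.3 + 67.5 + 89.3 + 73.3 + 56.1 + 44.6) / 15 = 63.1933
σ̂ = R̄ / d₂ = 63.1933 / 3.078 = 20.5306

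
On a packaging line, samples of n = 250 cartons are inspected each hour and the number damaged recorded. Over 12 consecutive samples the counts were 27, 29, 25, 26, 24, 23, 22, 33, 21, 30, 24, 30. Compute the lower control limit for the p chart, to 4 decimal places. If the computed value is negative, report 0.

p̄ = Σdᵢ / (k·n) = 314 / (12 × 250) = 0.10467
LCL = p̄ − 3·√(p̄(1−p̄)/n) = 0.10467 − 3 × 0.01936 = 0.04658

0.0466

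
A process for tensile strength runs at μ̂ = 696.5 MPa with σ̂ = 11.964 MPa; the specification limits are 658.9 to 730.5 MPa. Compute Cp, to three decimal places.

Cp = (USL − LSL) / (6σ̂) = (730.5 − 658.9) / (6 × 11.964) = 71.6000 / 71.7840 = 0.9974

0.997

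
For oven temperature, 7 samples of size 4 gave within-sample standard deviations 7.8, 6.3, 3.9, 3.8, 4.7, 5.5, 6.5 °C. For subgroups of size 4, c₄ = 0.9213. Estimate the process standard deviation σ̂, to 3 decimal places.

5.970

s̄ = (7.8 + 6.3 + 3.9 + 3.8 + 4.7 + 5.5 + 6.5) / 7 = 5.5000
σ̂ = s̄ / c₄ = 5.5000 / 0.9213 = 5.9698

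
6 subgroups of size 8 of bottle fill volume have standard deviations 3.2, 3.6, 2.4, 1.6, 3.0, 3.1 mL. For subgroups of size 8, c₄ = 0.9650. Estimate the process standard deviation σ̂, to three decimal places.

s̄ = (3.2 + 3.6 + 2.4 + 1.6 + 3.0 + 3.1) / 6 = 2.8167
σ̂ = s̄ / c₄ = 2.8167 / 0.9650 = 2.9188

2.919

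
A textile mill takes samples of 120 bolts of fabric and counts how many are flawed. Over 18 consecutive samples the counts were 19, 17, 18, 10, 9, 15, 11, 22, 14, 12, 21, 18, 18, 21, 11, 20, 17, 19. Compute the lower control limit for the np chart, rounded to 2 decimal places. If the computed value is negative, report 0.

4.99

p̄ = Σdᵢ / (k·n) = 292 / (18 × 120) = 0.13519
LCL = np̄ − 3·√(np̄(1−p̄)) = 16.2222 − 3 × 3.7456 = 4.9855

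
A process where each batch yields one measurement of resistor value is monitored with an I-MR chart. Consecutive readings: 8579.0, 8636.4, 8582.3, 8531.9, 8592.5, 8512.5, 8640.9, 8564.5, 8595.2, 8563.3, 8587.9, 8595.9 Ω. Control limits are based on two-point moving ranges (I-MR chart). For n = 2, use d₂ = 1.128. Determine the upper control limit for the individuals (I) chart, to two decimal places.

8727.53

X̄ = (8579.0 + 8636.4 + 8582.3 + 8531.9 + 8592.5 + 8512.5 + 8640.9 + 8564.5 + 8595.2 + 8563.3 + 8587.9 + 8595.9) / 12 = 8581.8583
Moving ranges: 57.4, 54.1, 50.4, 60.6, 80.0, 128.4, 76.4, 30.7, 31.9, 24.6, 8.0; M̄R̄ = 602.5000 / 11 = 54.7727
UCL = X̄ + 3·M̄R̄/d₂ = 8581.8583 + 3 × 54.7727 / 1.128 = 8727.5305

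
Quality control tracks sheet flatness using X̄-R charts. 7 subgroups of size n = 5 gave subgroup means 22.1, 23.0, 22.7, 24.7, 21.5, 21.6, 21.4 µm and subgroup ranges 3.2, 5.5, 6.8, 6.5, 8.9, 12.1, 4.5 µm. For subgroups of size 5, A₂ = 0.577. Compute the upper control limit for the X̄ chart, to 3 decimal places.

X̄̄ = (22.1 + 23.0 + 22.7 + 24.7 + 21.5 + 21.6 + 21.4) / 7 = 157.0000 / 7 = 22.4286
R̄ = (3.2 + 5.5 + 6.8 + 6.5 + 8.9 + 12.1 + 4.5) / 7 = 47.5000 / 7 = 6.7857
UCL = X̄̄ + A₂·R̄ = 22.4286 + 0.577 × 6.7857 = 26.3439

26.344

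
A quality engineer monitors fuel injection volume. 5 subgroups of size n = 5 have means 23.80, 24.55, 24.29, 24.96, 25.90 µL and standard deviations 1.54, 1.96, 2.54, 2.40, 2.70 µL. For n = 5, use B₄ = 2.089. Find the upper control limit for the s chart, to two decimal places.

4.65

s̄ = (1.54 + 1.96 + 2.54 + 2.40 + 2.70) / 5 = 2.2280
UCL_s = B₄·s̄ = 2.089 × 2.2280 = 4.6543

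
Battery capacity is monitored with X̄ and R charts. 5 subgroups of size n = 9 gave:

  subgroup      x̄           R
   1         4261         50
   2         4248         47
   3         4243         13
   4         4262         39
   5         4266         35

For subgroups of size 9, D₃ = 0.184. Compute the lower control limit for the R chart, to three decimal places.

6.771

R̄ = (50 + 47 + 13 + 39 + 35) / 5 = 184.0000 / 5 = 36.8000
LCL_R = D₃·R̄ = 0.184 × 36.8000 = 6.7712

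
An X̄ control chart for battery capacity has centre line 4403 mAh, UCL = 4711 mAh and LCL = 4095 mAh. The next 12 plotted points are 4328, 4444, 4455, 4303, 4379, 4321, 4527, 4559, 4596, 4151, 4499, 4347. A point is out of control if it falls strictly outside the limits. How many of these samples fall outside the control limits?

0

All 12 points lie within [4095, 4711].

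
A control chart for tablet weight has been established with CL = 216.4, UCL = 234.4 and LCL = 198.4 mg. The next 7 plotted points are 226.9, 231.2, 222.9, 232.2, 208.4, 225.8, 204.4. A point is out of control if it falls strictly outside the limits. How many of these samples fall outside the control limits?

All 7 points lie within [198.4, 234.4].

0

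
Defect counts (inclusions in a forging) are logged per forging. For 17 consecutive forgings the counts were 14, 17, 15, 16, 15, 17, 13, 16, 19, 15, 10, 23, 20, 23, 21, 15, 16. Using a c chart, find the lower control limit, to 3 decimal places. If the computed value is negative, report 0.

c̄ = (14 + 17 + 15 + 16 + 15 + 17 + 13 + 16 + 19 + 15 + 10 + 23 + 20 + 23 + 21 + 15 + 16) / 17 = 285 / 17 = 16.7647
LCL = c̄ − 3√c̄ = 16.7647 − 3 × 4.0945 = 4.4813

4.481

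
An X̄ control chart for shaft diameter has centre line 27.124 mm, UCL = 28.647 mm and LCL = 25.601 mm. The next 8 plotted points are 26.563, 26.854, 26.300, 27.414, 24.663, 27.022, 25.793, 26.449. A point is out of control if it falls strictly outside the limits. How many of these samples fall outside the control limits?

1

Compare each point to [25.601, 28.647]: sample 5 = 24.663 < LCL.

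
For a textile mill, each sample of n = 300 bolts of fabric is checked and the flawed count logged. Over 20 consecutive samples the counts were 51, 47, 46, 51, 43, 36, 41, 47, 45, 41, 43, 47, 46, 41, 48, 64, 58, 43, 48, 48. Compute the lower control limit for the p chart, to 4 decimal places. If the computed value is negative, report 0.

p̄ = Σdᵢ / (k·n) = 934 / (20 × 300) = 0.15567
LCL = p̄ − 3·√(p̄(1−p̄)/n) = 0.15567 − 3 × 0.02093 = 0.09287

0.0929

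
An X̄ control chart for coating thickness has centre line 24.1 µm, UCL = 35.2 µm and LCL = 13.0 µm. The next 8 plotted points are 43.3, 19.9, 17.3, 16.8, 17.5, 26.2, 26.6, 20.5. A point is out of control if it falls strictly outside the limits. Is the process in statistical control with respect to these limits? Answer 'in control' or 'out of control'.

out of control

Compare each point to [13.0, 35.2]: sample 1 = 43.3 > UCL.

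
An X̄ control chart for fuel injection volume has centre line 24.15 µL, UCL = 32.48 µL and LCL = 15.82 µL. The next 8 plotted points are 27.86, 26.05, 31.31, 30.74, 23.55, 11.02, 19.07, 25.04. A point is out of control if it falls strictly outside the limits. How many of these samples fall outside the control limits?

Compare each point to [15.82, 32.48]: sample 6 = 11.02 < LCL.

1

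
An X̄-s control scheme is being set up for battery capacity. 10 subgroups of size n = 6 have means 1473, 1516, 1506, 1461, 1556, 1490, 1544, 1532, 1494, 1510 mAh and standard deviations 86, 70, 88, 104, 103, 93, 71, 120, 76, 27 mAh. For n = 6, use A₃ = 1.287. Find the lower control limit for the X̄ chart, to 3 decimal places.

1400.349

X̄̄ = (1473 + 1516 + 1506 + 1461 + 1556 + 1490 + 1544 + 1532 + 1494 + 1510) / 10 = 1508.2000
s̄ = (86 + 70 + 88 + 104 + 103 + 93 + 71 + 120 + 76 + 27) / 10 = 83.8000
LCL = X̄̄ − A₃·s̄ = 1508.2000 − 1.287 × 83.8000 = 1400.3494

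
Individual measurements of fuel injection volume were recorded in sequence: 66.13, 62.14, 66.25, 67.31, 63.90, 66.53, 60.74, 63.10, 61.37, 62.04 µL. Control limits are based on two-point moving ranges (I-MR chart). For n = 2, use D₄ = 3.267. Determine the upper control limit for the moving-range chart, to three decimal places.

Moving ranges: 3.99, 4.11, 1.06, 3.41, 2.63, 5.79, 2.36, 1.73, 0.67; M̄R̄ = 25.7500 / 9 = 2.8611
UCL_MR = D₄·M̄R̄ = 3.267 × 2.8611 = 9.3473

9.347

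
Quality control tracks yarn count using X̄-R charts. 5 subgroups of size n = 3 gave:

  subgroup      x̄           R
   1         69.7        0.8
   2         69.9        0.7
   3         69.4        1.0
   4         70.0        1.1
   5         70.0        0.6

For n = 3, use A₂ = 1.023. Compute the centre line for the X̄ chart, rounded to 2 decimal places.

X̄̄ = (69.7 + 69.9 + 69.4 + 70.0 + 70.0) / 5 = 349.0000 / 5 = 69.8000
CL = X̄̄ = 69.8000

69.80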